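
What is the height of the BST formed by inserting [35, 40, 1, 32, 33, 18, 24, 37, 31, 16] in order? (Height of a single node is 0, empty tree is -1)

Insertion order: [35, 40, 1, 32, 33, 18, 24, 37, 31, 16]
Tree (level-order array): [35, 1, 40, None, 32, 37, None, 18, 33, None, None, 16, 24, None, None, None, None, None, 31]
Compute height bottom-up (empty subtree = -1):
  height(16) = 1 + max(-1, -1) = 0
  height(31) = 1 + max(-1, -1) = 0
  height(24) = 1 + max(-1, 0) = 1
  height(18) = 1 + max(0, 1) = 2
  height(33) = 1 + max(-1, -1) = 0
  height(32) = 1 + max(2, 0) = 3
  height(1) = 1 + max(-1, 3) = 4
  height(37) = 1 + max(-1, -1) = 0
  height(40) = 1 + max(0, -1) = 1
  height(35) = 1 + max(4, 1) = 5
Height = 5


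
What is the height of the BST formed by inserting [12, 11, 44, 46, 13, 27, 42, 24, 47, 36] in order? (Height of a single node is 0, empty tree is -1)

Insertion order: [12, 11, 44, 46, 13, 27, 42, 24, 47, 36]
Tree (level-order array): [12, 11, 44, None, None, 13, 46, None, 27, None, 47, 24, 42, None, None, None, None, 36]
Compute height bottom-up (empty subtree = -1):
  height(11) = 1 + max(-1, -1) = 0
  height(24) = 1 + max(-1, -1) = 0
  height(36) = 1 + max(-1, -1) = 0
  height(42) = 1 + max(0, -1) = 1
  height(27) = 1 + max(0, 1) = 2
  height(13) = 1 + max(-1, 2) = 3
  height(47) = 1 + max(-1, -1) = 0
  height(46) = 1 + max(-1, 0) = 1
  height(44) = 1 + max(3, 1) = 4
  height(12) = 1 + max(0, 4) = 5
Height = 5


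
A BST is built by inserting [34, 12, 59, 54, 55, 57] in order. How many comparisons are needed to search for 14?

Search path for 14: 34 -> 12
Found: False
Comparisons: 2


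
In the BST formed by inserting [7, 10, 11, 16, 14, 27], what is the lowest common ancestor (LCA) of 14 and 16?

Tree insertion order: [7, 10, 11, 16, 14, 27]
Tree (level-order array): [7, None, 10, None, 11, None, 16, 14, 27]
In a BST, the LCA of p=14, q=16 is the first node v on the
root-to-leaf path with p <= v <= q (go left if both < v, right if both > v).
Walk from root:
  at 7: both 14 and 16 > 7, go right
  at 10: both 14 and 16 > 10, go right
  at 11: both 14 and 16 > 11, go right
  at 16: 14 <= 16 <= 16, this is the LCA
LCA = 16


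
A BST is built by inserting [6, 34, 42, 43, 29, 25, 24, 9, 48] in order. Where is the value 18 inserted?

Starting tree (level order): [6, None, 34, 29, 42, 25, None, None, 43, 24, None, None, 48, 9]
Insertion path: 6 -> 34 -> 29 -> 25 -> 24 -> 9
Result: insert 18 as right child of 9
Final tree (level order): [6, None, 34, 29, 42, 25, None, None, 43, 24, None, None, 48, 9, None, None, None, None, 18]


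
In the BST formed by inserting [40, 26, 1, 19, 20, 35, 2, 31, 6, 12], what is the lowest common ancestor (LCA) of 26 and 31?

Tree insertion order: [40, 26, 1, 19, 20, 35, 2, 31, 6, 12]
Tree (level-order array): [40, 26, None, 1, 35, None, 19, 31, None, 2, 20, None, None, None, 6, None, None, None, 12]
In a BST, the LCA of p=26, q=31 is the first node v on the
root-to-leaf path with p <= v <= q (go left if both < v, right if both > v).
Walk from root:
  at 40: both 26 and 31 < 40, go left
  at 26: 26 <= 26 <= 31, this is the LCA
LCA = 26


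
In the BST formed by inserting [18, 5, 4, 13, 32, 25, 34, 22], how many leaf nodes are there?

Tree built from: [18, 5, 4, 13, 32, 25, 34, 22]
Tree (level-order array): [18, 5, 32, 4, 13, 25, 34, None, None, None, None, 22]
Rule: A leaf has 0 children.
Per-node child counts:
  node 18: 2 child(ren)
  node 5: 2 child(ren)
  node 4: 0 child(ren)
  node 13: 0 child(ren)
  node 32: 2 child(ren)
  node 25: 1 child(ren)
  node 22: 0 child(ren)
  node 34: 0 child(ren)
Matching nodes: [4, 13, 22, 34]
Count of leaf nodes: 4


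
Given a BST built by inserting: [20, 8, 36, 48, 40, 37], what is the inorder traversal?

Tree insertion order: [20, 8, 36, 48, 40, 37]
Tree (level-order array): [20, 8, 36, None, None, None, 48, 40, None, 37]
Inorder traversal: [8, 20, 36, 37, 40, 48]


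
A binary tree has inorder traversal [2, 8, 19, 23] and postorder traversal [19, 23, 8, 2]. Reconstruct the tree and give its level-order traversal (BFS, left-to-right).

Inorder:   [2, 8, 19, 23]
Postorder: [19, 23, 8, 2]
Algorithm: postorder visits root last, so walk postorder right-to-left;
each value is the root of the current inorder slice — split it at that
value, recurse on the right subtree first, then the left.
Recursive splits:
  root=2; inorder splits into left=[], right=[8, 19, 23]
  root=8; inorder splits into left=[], right=[19, 23]
  root=23; inorder splits into left=[19], right=[]
  root=19; inorder splits into left=[], right=[]
Reconstructed level-order: [2, 8, 23, 19]


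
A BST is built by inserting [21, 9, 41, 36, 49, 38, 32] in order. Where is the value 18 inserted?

Starting tree (level order): [21, 9, 41, None, None, 36, 49, 32, 38]
Insertion path: 21 -> 9
Result: insert 18 as right child of 9
Final tree (level order): [21, 9, 41, None, 18, 36, 49, None, None, 32, 38]


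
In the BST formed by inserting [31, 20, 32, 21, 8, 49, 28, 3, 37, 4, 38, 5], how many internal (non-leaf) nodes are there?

Tree built from: [31, 20, 32, 21, 8, 49, 28, 3, 37, 4, 38, 5]
Tree (level-order array): [31, 20, 32, 8, 21, None, 49, 3, None, None, 28, 37, None, None, 4, None, None, None, 38, None, 5]
Rule: An internal node has at least one child.
Per-node child counts:
  node 31: 2 child(ren)
  node 20: 2 child(ren)
  node 8: 1 child(ren)
  node 3: 1 child(ren)
  node 4: 1 child(ren)
  node 5: 0 child(ren)
  node 21: 1 child(ren)
  node 28: 0 child(ren)
  node 32: 1 child(ren)
  node 49: 1 child(ren)
  node 37: 1 child(ren)
  node 38: 0 child(ren)
Matching nodes: [31, 20, 8, 3, 4, 21, 32, 49, 37]
Count of internal (non-leaf) nodes: 9


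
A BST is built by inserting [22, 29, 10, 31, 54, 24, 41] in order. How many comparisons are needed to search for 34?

Search path for 34: 22 -> 29 -> 31 -> 54 -> 41
Found: False
Comparisons: 5


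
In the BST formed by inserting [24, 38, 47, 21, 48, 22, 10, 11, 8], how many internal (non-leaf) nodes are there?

Tree built from: [24, 38, 47, 21, 48, 22, 10, 11, 8]
Tree (level-order array): [24, 21, 38, 10, 22, None, 47, 8, 11, None, None, None, 48]
Rule: An internal node has at least one child.
Per-node child counts:
  node 24: 2 child(ren)
  node 21: 2 child(ren)
  node 10: 2 child(ren)
  node 8: 0 child(ren)
  node 11: 0 child(ren)
  node 22: 0 child(ren)
  node 38: 1 child(ren)
  node 47: 1 child(ren)
  node 48: 0 child(ren)
Matching nodes: [24, 21, 10, 38, 47]
Count of internal (non-leaf) nodes: 5


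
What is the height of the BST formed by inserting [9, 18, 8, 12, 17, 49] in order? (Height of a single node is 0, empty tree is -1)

Insertion order: [9, 18, 8, 12, 17, 49]
Tree (level-order array): [9, 8, 18, None, None, 12, 49, None, 17]
Compute height bottom-up (empty subtree = -1):
  height(8) = 1 + max(-1, -1) = 0
  height(17) = 1 + max(-1, -1) = 0
  height(12) = 1 + max(-1, 0) = 1
  height(49) = 1 + max(-1, -1) = 0
  height(18) = 1 + max(1, 0) = 2
  height(9) = 1 + max(0, 2) = 3
Height = 3


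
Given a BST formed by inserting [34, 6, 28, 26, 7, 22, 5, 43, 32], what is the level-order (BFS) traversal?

Tree insertion order: [34, 6, 28, 26, 7, 22, 5, 43, 32]
Tree (level-order array): [34, 6, 43, 5, 28, None, None, None, None, 26, 32, 7, None, None, None, None, 22]
BFS from the root, enqueuing left then right child of each popped node:
  queue [34] -> pop 34, enqueue [6, 43], visited so far: [34]
  queue [6, 43] -> pop 6, enqueue [5, 28], visited so far: [34, 6]
  queue [43, 5, 28] -> pop 43, enqueue [none], visited so far: [34, 6, 43]
  queue [5, 28] -> pop 5, enqueue [none], visited so far: [34, 6, 43, 5]
  queue [28] -> pop 28, enqueue [26, 32], visited so far: [34, 6, 43, 5, 28]
  queue [26, 32] -> pop 26, enqueue [7], visited so far: [34, 6, 43, 5, 28, 26]
  queue [32, 7] -> pop 32, enqueue [none], visited so far: [34, 6, 43, 5, 28, 26, 32]
  queue [7] -> pop 7, enqueue [22], visited so far: [34, 6, 43, 5, 28, 26, 32, 7]
  queue [22] -> pop 22, enqueue [none], visited so far: [34, 6, 43, 5, 28, 26, 32, 7, 22]
Result: [34, 6, 43, 5, 28, 26, 32, 7, 22]


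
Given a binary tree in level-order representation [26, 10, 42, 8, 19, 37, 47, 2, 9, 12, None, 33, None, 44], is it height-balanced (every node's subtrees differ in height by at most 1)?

Tree (level-order array): [26, 10, 42, 8, 19, 37, 47, 2, 9, 12, None, 33, None, 44]
Definition: a tree is height-balanced if, at every node, |h(left) - h(right)| <= 1 (empty subtree has height -1).
Bottom-up per-node check:
  node 2: h_left=-1, h_right=-1, diff=0 [OK], height=0
  node 9: h_left=-1, h_right=-1, diff=0 [OK], height=0
  node 8: h_left=0, h_right=0, diff=0 [OK], height=1
  node 12: h_left=-1, h_right=-1, diff=0 [OK], height=0
  node 19: h_left=0, h_right=-1, diff=1 [OK], height=1
  node 10: h_left=1, h_right=1, diff=0 [OK], height=2
  node 33: h_left=-1, h_right=-1, diff=0 [OK], height=0
  node 37: h_left=0, h_right=-1, diff=1 [OK], height=1
  node 44: h_left=-1, h_right=-1, diff=0 [OK], height=0
  node 47: h_left=0, h_right=-1, diff=1 [OK], height=1
  node 42: h_left=1, h_right=1, diff=0 [OK], height=2
  node 26: h_left=2, h_right=2, diff=0 [OK], height=3
All nodes satisfy the balance condition.
Result: Balanced


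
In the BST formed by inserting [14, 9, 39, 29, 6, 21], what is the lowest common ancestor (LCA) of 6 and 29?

Tree insertion order: [14, 9, 39, 29, 6, 21]
Tree (level-order array): [14, 9, 39, 6, None, 29, None, None, None, 21]
In a BST, the LCA of p=6, q=29 is the first node v on the
root-to-leaf path with p <= v <= q (go left if both < v, right if both > v).
Walk from root:
  at 14: 6 <= 14 <= 29, this is the LCA
LCA = 14


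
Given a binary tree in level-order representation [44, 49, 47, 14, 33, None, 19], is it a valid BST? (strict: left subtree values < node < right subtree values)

Level-order array: [44, 49, 47, 14, 33, None, 19]
Validate using subtree bounds (lo, hi): at each node, require lo < value < hi,
then recurse left with hi=value and right with lo=value.
Preorder trace (stopping at first violation):
  at node 44 with bounds (-inf, +inf): OK
  at node 49 with bounds (-inf, 44): VIOLATION
Node 49 violates its bound: not (-inf < 49 < 44).
Result: Not a valid BST


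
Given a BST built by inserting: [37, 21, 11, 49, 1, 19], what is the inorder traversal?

Tree insertion order: [37, 21, 11, 49, 1, 19]
Tree (level-order array): [37, 21, 49, 11, None, None, None, 1, 19]
Inorder traversal: [1, 11, 19, 21, 37, 49]


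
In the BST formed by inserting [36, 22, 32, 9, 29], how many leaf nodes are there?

Tree built from: [36, 22, 32, 9, 29]
Tree (level-order array): [36, 22, None, 9, 32, None, None, 29]
Rule: A leaf has 0 children.
Per-node child counts:
  node 36: 1 child(ren)
  node 22: 2 child(ren)
  node 9: 0 child(ren)
  node 32: 1 child(ren)
  node 29: 0 child(ren)
Matching nodes: [9, 29]
Count of leaf nodes: 2


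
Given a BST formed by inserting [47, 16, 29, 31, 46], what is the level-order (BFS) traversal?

Tree insertion order: [47, 16, 29, 31, 46]
Tree (level-order array): [47, 16, None, None, 29, None, 31, None, 46]
BFS from the root, enqueuing left then right child of each popped node:
  queue [47] -> pop 47, enqueue [16], visited so far: [47]
  queue [16] -> pop 16, enqueue [29], visited so far: [47, 16]
  queue [29] -> pop 29, enqueue [31], visited so far: [47, 16, 29]
  queue [31] -> pop 31, enqueue [46], visited so far: [47, 16, 29, 31]
  queue [46] -> pop 46, enqueue [none], visited so far: [47, 16, 29, 31, 46]
Result: [47, 16, 29, 31, 46]


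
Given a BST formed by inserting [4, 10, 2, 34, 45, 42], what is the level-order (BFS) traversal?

Tree insertion order: [4, 10, 2, 34, 45, 42]
Tree (level-order array): [4, 2, 10, None, None, None, 34, None, 45, 42]
BFS from the root, enqueuing left then right child of each popped node:
  queue [4] -> pop 4, enqueue [2, 10], visited so far: [4]
  queue [2, 10] -> pop 2, enqueue [none], visited so far: [4, 2]
  queue [10] -> pop 10, enqueue [34], visited so far: [4, 2, 10]
  queue [34] -> pop 34, enqueue [45], visited so far: [4, 2, 10, 34]
  queue [45] -> pop 45, enqueue [42], visited so far: [4, 2, 10, 34, 45]
  queue [42] -> pop 42, enqueue [none], visited so far: [4, 2, 10, 34, 45, 42]
Result: [4, 2, 10, 34, 45, 42]


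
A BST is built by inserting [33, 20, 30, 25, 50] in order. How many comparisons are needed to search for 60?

Search path for 60: 33 -> 50
Found: False
Comparisons: 2


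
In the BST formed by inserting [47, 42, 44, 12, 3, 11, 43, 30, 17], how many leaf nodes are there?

Tree built from: [47, 42, 44, 12, 3, 11, 43, 30, 17]
Tree (level-order array): [47, 42, None, 12, 44, 3, 30, 43, None, None, 11, 17]
Rule: A leaf has 0 children.
Per-node child counts:
  node 47: 1 child(ren)
  node 42: 2 child(ren)
  node 12: 2 child(ren)
  node 3: 1 child(ren)
  node 11: 0 child(ren)
  node 30: 1 child(ren)
  node 17: 0 child(ren)
  node 44: 1 child(ren)
  node 43: 0 child(ren)
Matching nodes: [11, 17, 43]
Count of leaf nodes: 3


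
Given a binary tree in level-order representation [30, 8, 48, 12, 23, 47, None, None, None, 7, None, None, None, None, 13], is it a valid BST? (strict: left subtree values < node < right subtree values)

Level-order array: [30, 8, 48, 12, 23, 47, None, None, None, 7, None, None, None, None, 13]
Validate using subtree bounds (lo, hi): at each node, require lo < value < hi,
then recurse left with hi=value and right with lo=value.
Preorder trace (stopping at first violation):
  at node 30 with bounds (-inf, +inf): OK
  at node 8 with bounds (-inf, 30): OK
  at node 12 with bounds (-inf, 8): VIOLATION
Node 12 violates its bound: not (-inf < 12 < 8).
Result: Not a valid BST


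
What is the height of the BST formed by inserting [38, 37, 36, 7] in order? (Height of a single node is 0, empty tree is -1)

Insertion order: [38, 37, 36, 7]
Tree (level-order array): [38, 37, None, 36, None, 7]
Compute height bottom-up (empty subtree = -1):
  height(7) = 1 + max(-1, -1) = 0
  height(36) = 1 + max(0, -1) = 1
  height(37) = 1 + max(1, -1) = 2
  height(38) = 1 + max(2, -1) = 3
Height = 3


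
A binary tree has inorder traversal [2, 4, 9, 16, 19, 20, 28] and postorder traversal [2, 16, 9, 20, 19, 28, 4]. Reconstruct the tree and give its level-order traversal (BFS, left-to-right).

Inorder:   [2, 4, 9, 16, 19, 20, 28]
Postorder: [2, 16, 9, 20, 19, 28, 4]
Algorithm: postorder visits root last, so walk postorder right-to-left;
each value is the root of the current inorder slice — split it at that
value, recurse on the right subtree first, then the left.
Recursive splits:
  root=4; inorder splits into left=[2], right=[9, 16, 19, 20, 28]
  root=28; inorder splits into left=[9, 16, 19, 20], right=[]
  root=19; inorder splits into left=[9, 16], right=[20]
  root=20; inorder splits into left=[], right=[]
  root=9; inorder splits into left=[], right=[16]
  root=16; inorder splits into left=[], right=[]
  root=2; inorder splits into left=[], right=[]
Reconstructed level-order: [4, 2, 28, 19, 9, 20, 16]


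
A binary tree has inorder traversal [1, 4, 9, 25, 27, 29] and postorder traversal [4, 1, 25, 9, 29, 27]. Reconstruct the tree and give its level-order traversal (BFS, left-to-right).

Inorder:   [1, 4, 9, 25, 27, 29]
Postorder: [4, 1, 25, 9, 29, 27]
Algorithm: postorder visits root last, so walk postorder right-to-left;
each value is the root of the current inorder slice — split it at that
value, recurse on the right subtree first, then the left.
Recursive splits:
  root=27; inorder splits into left=[1, 4, 9, 25], right=[29]
  root=29; inorder splits into left=[], right=[]
  root=9; inorder splits into left=[1, 4], right=[25]
  root=25; inorder splits into left=[], right=[]
  root=1; inorder splits into left=[], right=[4]
  root=4; inorder splits into left=[], right=[]
Reconstructed level-order: [27, 9, 29, 1, 25, 4]


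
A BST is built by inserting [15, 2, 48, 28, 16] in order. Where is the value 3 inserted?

Starting tree (level order): [15, 2, 48, None, None, 28, None, 16]
Insertion path: 15 -> 2
Result: insert 3 as right child of 2
Final tree (level order): [15, 2, 48, None, 3, 28, None, None, None, 16]


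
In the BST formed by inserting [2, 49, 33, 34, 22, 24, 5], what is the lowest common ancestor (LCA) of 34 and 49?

Tree insertion order: [2, 49, 33, 34, 22, 24, 5]
Tree (level-order array): [2, None, 49, 33, None, 22, 34, 5, 24]
In a BST, the LCA of p=34, q=49 is the first node v on the
root-to-leaf path with p <= v <= q (go left if both < v, right if both > v).
Walk from root:
  at 2: both 34 and 49 > 2, go right
  at 49: 34 <= 49 <= 49, this is the LCA
LCA = 49


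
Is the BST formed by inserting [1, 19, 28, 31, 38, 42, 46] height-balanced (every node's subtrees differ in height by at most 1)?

Tree (level-order array): [1, None, 19, None, 28, None, 31, None, 38, None, 42, None, 46]
Definition: a tree is height-balanced if, at every node, |h(left) - h(right)| <= 1 (empty subtree has height -1).
Bottom-up per-node check:
  node 46: h_left=-1, h_right=-1, diff=0 [OK], height=0
  node 42: h_left=-1, h_right=0, diff=1 [OK], height=1
  node 38: h_left=-1, h_right=1, diff=2 [FAIL (|-1-1|=2 > 1)], height=2
  node 31: h_left=-1, h_right=2, diff=3 [FAIL (|-1-2|=3 > 1)], height=3
  node 28: h_left=-1, h_right=3, diff=4 [FAIL (|-1-3|=4 > 1)], height=4
  node 19: h_left=-1, h_right=4, diff=5 [FAIL (|-1-4|=5 > 1)], height=5
  node 1: h_left=-1, h_right=5, diff=6 [FAIL (|-1-5|=6 > 1)], height=6
Node 38 violates the condition: |-1 - 1| = 2 > 1.
Result: Not balanced


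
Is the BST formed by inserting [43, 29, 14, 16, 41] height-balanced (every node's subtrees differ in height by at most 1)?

Tree (level-order array): [43, 29, None, 14, 41, None, 16]
Definition: a tree is height-balanced if, at every node, |h(left) - h(right)| <= 1 (empty subtree has height -1).
Bottom-up per-node check:
  node 16: h_left=-1, h_right=-1, diff=0 [OK], height=0
  node 14: h_left=-1, h_right=0, diff=1 [OK], height=1
  node 41: h_left=-1, h_right=-1, diff=0 [OK], height=0
  node 29: h_left=1, h_right=0, diff=1 [OK], height=2
  node 43: h_left=2, h_right=-1, diff=3 [FAIL (|2--1|=3 > 1)], height=3
Node 43 violates the condition: |2 - -1| = 3 > 1.
Result: Not balanced


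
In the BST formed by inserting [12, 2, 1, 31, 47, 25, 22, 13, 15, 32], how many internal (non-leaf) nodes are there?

Tree built from: [12, 2, 1, 31, 47, 25, 22, 13, 15, 32]
Tree (level-order array): [12, 2, 31, 1, None, 25, 47, None, None, 22, None, 32, None, 13, None, None, None, None, 15]
Rule: An internal node has at least one child.
Per-node child counts:
  node 12: 2 child(ren)
  node 2: 1 child(ren)
  node 1: 0 child(ren)
  node 31: 2 child(ren)
  node 25: 1 child(ren)
  node 22: 1 child(ren)
  node 13: 1 child(ren)
  node 15: 0 child(ren)
  node 47: 1 child(ren)
  node 32: 0 child(ren)
Matching nodes: [12, 2, 31, 25, 22, 13, 47]
Count of internal (non-leaf) nodes: 7


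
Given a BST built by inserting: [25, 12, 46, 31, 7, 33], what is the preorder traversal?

Tree insertion order: [25, 12, 46, 31, 7, 33]
Tree (level-order array): [25, 12, 46, 7, None, 31, None, None, None, None, 33]
Preorder traversal: [25, 12, 7, 46, 31, 33]


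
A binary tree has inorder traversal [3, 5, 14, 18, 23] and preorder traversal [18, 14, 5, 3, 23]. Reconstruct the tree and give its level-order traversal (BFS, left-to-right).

Inorder:  [3, 5, 14, 18, 23]
Preorder: [18, 14, 5, 3, 23]
Algorithm: preorder visits root first, so consume preorder in order;
for each root, split the current inorder slice at that value into
left-subtree inorder and right-subtree inorder, then recurse.
Recursive splits:
  root=18; inorder splits into left=[3, 5, 14], right=[23]
  root=14; inorder splits into left=[3, 5], right=[]
  root=5; inorder splits into left=[3], right=[]
  root=3; inorder splits into left=[], right=[]
  root=23; inorder splits into left=[], right=[]
Reconstructed level-order: [18, 14, 23, 5, 3]


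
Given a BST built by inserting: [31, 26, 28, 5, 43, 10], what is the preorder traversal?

Tree insertion order: [31, 26, 28, 5, 43, 10]
Tree (level-order array): [31, 26, 43, 5, 28, None, None, None, 10]
Preorder traversal: [31, 26, 5, 10, 28, 43]


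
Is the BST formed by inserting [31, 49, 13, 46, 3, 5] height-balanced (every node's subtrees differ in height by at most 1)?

Tree (level-order array): [31, 13, 49, 3, None, 46, None, None, 5]
Definition: a tree is height-balanced if, at every node, |h(left) - h(right)| <= 1 (empty subtree has height -1).
Bottom-up per-node check:
  node 5: h_left=-1, h_right=-1, diff=0 [OK], height=0
  node 3: h_left=-1, h_right=0, diff=1 [OK], height=1
  node 13: h_left=1, h_right=-1, diff=2 [FAIL (|1--1|=2 > 1)], height=2
  node 46: h_left=-1, h_right=-1, diff=0 [OK], height=0
  node 49: h_left=0, h_right=-1, diff=1 [OK], height=1
  node 31: h_left=2, h_right=1, diff=1 [OK], height=3
Node 13 violates the condition: |1 - -1| = 2 > 1.
Result: Not balanced


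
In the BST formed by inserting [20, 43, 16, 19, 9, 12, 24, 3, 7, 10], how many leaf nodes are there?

Tree built from: [20, 43, 16, 19, 9, 12, 24, 3, 7, 10]
Tree (level-order array): [20, 16, 43, 9, 19, 24, None, 3, 12, None, None, None, None, None, 7, 10]
Rule: A leaf has 0 children.
Per-node child counts:
  node 20: 2 child(ren)
  node 16: 2 child(ren)
  node 9: 2 child(ren)
  node 3: 1 child(ren)
  node 7: 0 child(ren)
  node 12: 1 child(ren)
  node 10: 0 child(ren)
  node 19: 0 child(ren)
  node 43: 1 child(ren)
  node 24: 0 child(ren)
Matching nodes: [7, 10, 19, 24]
Count of leaf nodes: 4


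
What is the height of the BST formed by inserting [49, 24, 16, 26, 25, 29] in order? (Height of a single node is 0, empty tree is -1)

Insertion order: [49, 24, 16, 26, 25, 29]
Tree (level-order array): [49, 24, None, 16, 26, None, None, 25, 29]
Compute height bottom-up (empty subtree = -1):
  height(16) = 1 + max(-1, -1) = 0
  height(25) = 1 + max(-1, -1) = 0
  height(29) = 1 + max(-1, -1) = 0
  height(26) = 1 + max(0, 0) = 1
  height(24) = 1 + max(0, 1) = 2
  height(49) = 1 + max(2, -1) = 3
Height = 3


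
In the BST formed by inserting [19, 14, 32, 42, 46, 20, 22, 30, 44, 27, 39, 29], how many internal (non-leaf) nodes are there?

Tree built from: [19, 14, 32, 42, 46, 20, 22, 30, 44, 27, 39, 29]
Tree (level-order array): [19, 14, 32, None, None, 20, 42, None, 22, 39, 46, None, 30, None, None, 44, None, 27, None, None, None, None, 29]
Rule: An internal node has at least one child.
Per-node child counts:
  node 19: 2 child(ren)
  node 14: 0 child(ren)
  node 32: 2 child(ren)
  node 20: 1 child(ren)
  node 22: 1 child(ren)
  node 30: 1 child(ren)
  node 27: 1 child(ren)
  node 29: 0 child(ren)
  node 42: 2 child(ren)
  node 39: 0 child(ren)
  node 46: 1 child(ren)
  node 44: 0 child(ren)
Matching nodes: [19, 32, 20, 22, 30, 27, 42, 46]
Count of internal (non-leaf) nodes: 8


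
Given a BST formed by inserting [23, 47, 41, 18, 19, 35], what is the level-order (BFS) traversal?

Tree insertion order: [23, 47, 41, 18, 19, 35]
Tree (level-order array): [23, 18, 47, None, 19, 41, None, None, None, 35]
BFS from the root, enqueuing left then right child of each popped node:
  queue [23] -> pop 23, enqueue [18, 47], visited so far: [23]
  queue [18, 47] -> pop 18, enqueue [19], visited so far: [23, 18]
  queue [47, 19] -> pop 47, enqueue [41], visited so far: [23, 18, 47]
  queue [19, 41] -> pop 19, enqueue [none], visited so far: [23, 18, 47, 19]
  queue [41] -> pop 41, enqueue [35], visited so far: [23, 18, 47, 19, 41]
  queue [35] -> pop 35, enqueue [none], visited so far: [23, 18, 47, 19, 41, 35]
Result: [23, 18, 47, 19, 41, 35]


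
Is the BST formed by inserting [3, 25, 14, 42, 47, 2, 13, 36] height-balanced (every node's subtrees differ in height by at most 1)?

Tree (level-order array): [3, 2, 25, None, None, 14, 42, 13, None, 36, 47]
Definition: a tree is height-balanced if, at every node, |h(left) - h(right)| <= 1 (empty subtree has height -1).
Bottom-up per-node check:
  node 2: h_left=-1, h_right=-1, diff=0 [OK], height=0
  node 13: h_left=-1, h_right=-1, diff=0 [OK], height=0
  node 14: h_left=0, h_right=-1, diff=1 [OK], height=1
  node 36: h_left=-1, h_right=-1, diff=0 [OK], height=0
  node 47: h_left=-1, h_right=-1, diff=0 [OK], height=0
  node 42: h_left=0, h_right=0, diff=0 [OK], height=1
  node 25: h_left=1, h_right=1, diff=0 [OK], height=2
  node 3: h_left=0, h_right=2, diff=2 [FAIL (|0-2|=2 > 1)], height=3
Node 3 violates the condition: |0 - 2| = 2 > 1.
Result: Not balanced


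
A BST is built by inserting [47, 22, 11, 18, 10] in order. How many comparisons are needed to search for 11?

Search path for 11: 47 -> 22 -> 11
Found: True
Comparisons: 3


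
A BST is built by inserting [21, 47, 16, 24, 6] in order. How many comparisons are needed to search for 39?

Search path for 39: 21 -> 47 -> 24
Found: False
Comparisons: 3


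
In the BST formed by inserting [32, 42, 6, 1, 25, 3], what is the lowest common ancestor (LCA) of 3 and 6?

Tree insertion order: [32, 42, 6, 1, 25, 3]
Tree (level-order array): [32, 6, 42, 1, 25, None, None, None, 3]
In a BST, the LCA of p=3, q=6 is the first node v on the
root-to-leaf path with p <= v <= q (go left if both < v, right if both > v).
Walk from root:
  at 32: both 3 and 6 < 32, go left
  at 6: 3 <= 6 <= 6, this is the LCA
LCA = 6


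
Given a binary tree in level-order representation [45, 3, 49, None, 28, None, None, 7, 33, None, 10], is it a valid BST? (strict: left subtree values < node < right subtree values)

Level-order array: [45, 3, 49, None, 28, None, None, 7, 33, None, 10]
Validate using subtree bounds (lo, hi): at each node, require lo < value < hi,
then recurse left with hi=value and right with lo=value.
Preorder trace (stopping at first violation):
  at node 45 with bounds (-inf, +inf): OK
  at node 3 with bounds (-inf, 45): OK
  at node 28 with bounds (3, 45): OK
  at node 7 with bounds (3, 28): OK
  at node 10 with bounds (7, 28): OK
  at node 33 with bounds (28, 45): OK
  at node 49 with bounds (45, +inf): OK
No violation found at any node.
Result: Valid BST


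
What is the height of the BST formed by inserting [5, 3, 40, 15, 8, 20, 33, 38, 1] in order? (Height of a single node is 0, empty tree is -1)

Insertion order: [5, 3, 40, 15, 8, 20, 33, 38, 1]
Tree (level-order array): [5, 3, 40, 1, None, 15, None, None, None, 8, 20, None, None, None, 33, None, 38]
Compute height bottom-up (empty subtree = -1):
  height(1) = 1 + max(-1, -1) = 0
  height(3) = 1 + max(0, -1) = 1
  height(8) = 1 + max(-1, -1) = 0
  height(38) = 1 + max(-1, -1) = 0
  height(33) = 1 + max(-1, 0) = 1
  height(20) = 1 + max(-1, 1) = 2
  height(15) = 1 + max(0, 2) = 3
  height(40) = 1 + max(3, -1) = 4
  height(5) = 1 + max(1, 4) = 5
Height = 5


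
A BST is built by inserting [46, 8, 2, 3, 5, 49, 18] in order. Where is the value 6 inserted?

Starting tree (level order): [46, 8, 49, 2, 18, None, None, None, 3, None, None, None, 5]
Insertion path: 46 -> 8 -> 2 -> 3 -> 5
Result: insert 6 as right child of 5
Final tree (level order): [46, 8, 49, 2, 18, None, None, None, 3, None, None, None, 5, None, 6]


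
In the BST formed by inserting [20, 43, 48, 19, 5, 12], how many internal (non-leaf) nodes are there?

Tree built from: [20, 43, 48, 19, 5, 12]
Tree (level-order array): [20, 19, 43, 5, None, None, 48, None, 12]
Rule: An internal node has at least one child.
Per-node child counts:
  node 20: 2 child(ren)
  node 19: 1 child(ren)
  node 5: 1 child(ren)
  node 12: 0 child(ren)
  node 43: 1 child(ren)
  node 48: 0 child(ren)
Matching nodes: [20, 19, 5, 43]
Count of internal (non-leaf) nodes: 4


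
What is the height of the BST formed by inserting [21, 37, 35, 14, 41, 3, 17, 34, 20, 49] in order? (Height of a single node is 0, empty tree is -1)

Insertion order: [21, 37, 35, 14, 41, 3, 17, 34, 20, 49]
Tree (level-order array): [21, 14, 37, 3, 17, 35, 41, None, None, None, 20, 34, None, None, 49]
Compute height bottom-up (empty subtree = -1):
  height(3) = 1 + max(-1, -1) = 0
  height(20) = 1 + max(-1, -1) = 0
  height(17) = 1 + max(-1, 0) = 1
  height(14) = 1 + max(0, 1) = 2
  height(34) = 1 + max(-1, -1) = 0
  height(35) = 1 + max(0, -1) = 1
  height(49) = 1 + max(-1, -1) = 0
  height(41) = 1 + max(-1, 0) = 1
  height(37) = 1 + max(1, 1) = 2
  height(21) = 1 + max(2, 2) = 3
Height = 3


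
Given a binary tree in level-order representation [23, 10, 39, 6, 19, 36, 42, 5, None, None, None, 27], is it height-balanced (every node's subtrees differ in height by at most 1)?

Tree (level-order array): [23, 10, 39, 6, 19, 36, 42, 5, None, None, None, 27]
Definition: a tree is height-balanced if, at every node, |h(left) - h(right)| <= 1 (empty subtree has height -1).
Bottom-up per-node check:
  node 5: h_left=-1, h_right=-1, diff=0 [OK], height=0
  node 6: h_left=0, h_right=-1, diff=1 [OK], height=1
  node 19: h_left=-1, h_right=-1, diff=0 [OK], height=0
  node 10: h_left=1, h_right=0, diff=1 [OK], height=2
  node 27: h_left=-1, h_right=-1, diff=0 [OK], height=0
  node 36: h_left=0, h_right=-1, diff=1 [OK], height=1
  node 42: h_left=-1, h_right=-1, diff=0 [OK], height=0
  node 39: h_left=1, h_right=0, diff=1 [OK], height=2
  node 23: h_left=2, h_right=2, diff=0 [OK], height=3
All nodes satisfy the balance condition.
Result: Balanced


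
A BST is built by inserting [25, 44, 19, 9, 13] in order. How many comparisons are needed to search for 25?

Search path for 25: 25
Found: True
Comparisons: 1


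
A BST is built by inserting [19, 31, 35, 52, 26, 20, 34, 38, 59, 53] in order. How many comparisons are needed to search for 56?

Search path for 56: 19 -> 31 -> 35 -> 52 -> 59 -> 53
Found: False
Comparisons: 6


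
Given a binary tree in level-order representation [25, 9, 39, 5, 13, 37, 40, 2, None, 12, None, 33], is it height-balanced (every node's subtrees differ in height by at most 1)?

Tree (level-order array): [25, 9, 39, 5, 13, 37, 40, 2, None, 12, None, 33]
Definition: a tree is height-balanced if, at every node, |h(left) - h(right)| <= 1 (empty subtree has height -1).
Bottom-up per-node check:
  node 2: h_left=-1, h_right=-1, diff=0 [OK], height=0
  node 5: h_left=0, h_right=-1, diff=1 [OK], height=1
  node 12: h_left=-1, h_right=-1, diff=0 [OK], height=0
  node 13: h_left=0, h_right=-1, diff=1 [OK], height=1
  node 9: h_left=1, h_right=1, diff=0 [OK], height=2
  node 33: h_left=-1, h_right=-1, diff=0 [OK], height=0
  node 37: h_left=0, h_right=-1, diff=1 [OK], height=1
  node 40: h_left=-1, h_right=-1, diff=0 [OK], height=0
  node 39: h_left=1, h_right=0, diff=1 [OK], height=2
  node 25: h_left=2, h_right=2, diff=0 [OK], height=3
All nodes satisfy the balance condition.
Result: Balanced


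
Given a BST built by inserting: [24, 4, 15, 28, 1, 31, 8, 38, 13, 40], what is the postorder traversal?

Tree insertion order: [24, 4, 15, 28, 1, 31, 8, 38, 13, 40]
Tree (level-order array): [24, 4, 28, 1, 15, None, 31, None, None, 8, None, None, 38, None, 13, None, 40]
Postorder traversal: [1, 13, 8, 15, 4, 40, 38, 31, 28, 24]


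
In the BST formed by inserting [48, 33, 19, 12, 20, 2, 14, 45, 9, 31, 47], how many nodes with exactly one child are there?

Tree built from: [48, 33, 19, 12, 20, 2, 14, 45, 9, 31, 47]
Tree (level-order array): [48, 33, None, 19, 45, 12, 20, None, 47, 2, 14, None, 31, None, None, None, 9]
Rule: These are nodes with exactly 1 non-null child.
Per-node child counts:
  node 48: 1 child(ren)
  node 33: 2 child(ren)
  node 19: 2 child(ren)
  node 12: 2 child(ren)
  node 2: 1 child(ren)
  node 9: 0 child(ren)
  node 14: 0 child(ren)
  node 20: 1 child(ren)
  node 31: 0 child(ren)
  node 45: 1 child(ren)
  node 47: 0 child(ren)
Matching nodes: [48, 2, 20, 45]
Count of nodes with exactly one child: 4


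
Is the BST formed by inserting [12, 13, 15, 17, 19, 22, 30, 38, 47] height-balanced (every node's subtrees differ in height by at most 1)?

Tree (level-order array): [12, None, 13, None, 15, None, 17, None, 19, None, 22, None, 30, None, 38, None, 47]
Definition: a tree is height-balanced if, at every node, |h(left) - h(right)| <= 1 (empty subtree has height -1).
Bottom-up per-node check:
  node 47: h_left=-1, h_right=-1, diff=0 [OK], height=0
  node 38: h_left=-1, h_right=0, diff=1 [OK], height=1
  node 30: h_left=-1, h_right=1, diff=2 [FAIL (|-1-1|=2 > 1)], height=2
  node 22: h_left=-1, h_right=2, diff=3 [FAIL (|-1-2|=3 > 1)], height=3
  node 19: h_left=-1, h_right=3, diff=4 [FAIL (|-1-3|=4 > 1)], height=4
  node 17: h_left=-1, h_right=4, diff=5 [FAIL (|-1-4|=5 > 1)], height=5
  node 15: h_left=-1, h_right=5, diff=6 [FAIL (|-1-5|=6 > 1)], height=6
  node 13: h_left=-1, h_right=6, diff=7 [FAIL (|-1-6|=7 > 1)], height=7
  node 12: h_left=-1, h_right=7, diff=8 [FAIL (|-1-7|=8 > 1)], height=8
Node 30 violates the condition: |-1 - 1| = 2 > 1.
Result: Not balanced


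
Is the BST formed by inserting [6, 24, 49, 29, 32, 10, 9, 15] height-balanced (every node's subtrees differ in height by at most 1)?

Tree (level-order array): [6, None, 24, 10, 49, 9, 15, 29, None, None, None, None, None, None, 32]
Definition: a tree is height-balanced if, at every node, |h(left) - h(right)| <= 1 (empty subtree has height -1).
Bottom-up per-node check:
  node 9: h_left=-1, h_right=-1, diff=0 [OK], height=0
  node 15: h_left=-1, h_right=-1, diff=0 [OK], height=0
  node 10: h_left=0, h_right=0, diff=0 [OK], height=1
  node 32: h_left=-1, h_right=-1, diff=0 [OK], height=0
  node 29: h_left=-1, h_right=0, diff=1 [OK], height=1
  node 49: h_left=1, h_right=-1, diff=2 [FAIL (|1--1|=2 > 1)], height=2
  node 24: h_left=1, h_right=2, diff=1 [OK], height=3
  node 6: h_left=-1, h_right=3, diff=4 [FAIL (|-1-3|=4 > 1)], height=4
Node 49 violates the condition: |1 - -1| = 2 > 1.
Result: Not balanced


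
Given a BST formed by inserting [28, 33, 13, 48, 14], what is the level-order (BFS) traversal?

Tree insertion order: [28, 33, 13, 48, 14]
Tree (level-order array): [28, 13, 33, None, 14, None, 48]
BFS from the root, enqueuing left then right child of each popped node:
  queue [28] -> pop 28, enqueue [13, 33], visited so far: [28]
  queue [13, 33] -> pop 13, enqueue [14], visited so far: [28, 13]
  queue [33, 14] -> pop 33, enqueue [48], visited so far: [28, 13, 33]
  queue [14, 48] -> pop 14, enqueue [none], visited so far: [28, 13, 33, 14]
  queue [48] -> pop 48, enqueue [none], visited so far: [28, 13, 33, 14, 48]
Result: [28, 13, 33, 14, 48]


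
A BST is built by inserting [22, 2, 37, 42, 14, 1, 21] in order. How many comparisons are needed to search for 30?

Search path for 30: 22 -> 37
Found: False
Comparisons: 2


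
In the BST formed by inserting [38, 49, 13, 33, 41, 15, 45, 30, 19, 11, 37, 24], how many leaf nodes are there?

Tree built from: [38, 49, 13, 33, 41, 15, 45, 30, 19, 11, 37, 24]
Tree (level-order array): [38, 13, 49, 11, 33, 41, None, None, None, 15, 37, None, 45, None, 30, None, None, None, None, 19, None, None, 24]
Rule: A leaf has 0 children.
Per-node child counts:
  node 38: 2 child(ren)
  node 13: 2 child(ren)
  node 11: 0 child(ren)
  node 33: 2 child(ren)
  node 15: 1 child(ren)
  node 30: 1 child(ren)
  node 19: 1 child(ren)
  node 24: 0 child(ren)
  node 37: 0 child(ren)
  node 49: 1 child(ren)
  node 41: 1 child(ren)
  node 45: 0 child(ren)
Matching nodes: [11, 24, 37, 45]
Count of leaf nodes: 4


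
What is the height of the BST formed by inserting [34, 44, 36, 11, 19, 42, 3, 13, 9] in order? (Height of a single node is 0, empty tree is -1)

Insertion order: [34, 44, 36, 11, 19, 42, 3, 13, 9]
Tree (level-order array): [34, 11, 44, 3, 19, 36, None, None, 9, 13, None, None, 42]
Compute height bottom-up (empty subtree = -1):
  height(9) = 1 + max(-1, -1) = 0
  height(3) = 1 + max(-1, 0) = 1
  height(13) = 1 + max(-1, -1) = 0
  height(19) = 1 + max(0, -1) = 1
  height(11) = 1 + max(1, 1) = 2
  height(42) = 1 + max(-1, -1) = 0
  height(36) = 1 + max(-1, 0) = 1
  height(44) = 1 + max(1, -1) = 2
  height(34) = 1 + max(2, 2) = 3
Height = 3


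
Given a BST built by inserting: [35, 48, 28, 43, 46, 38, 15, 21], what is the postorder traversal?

Tree insertion order: [35, 48, 28, 43, 46, 38, 15, 21]
Tree (level-order array): [35, 28, 48, 15, None, 43, None, None, 21, 38, 46]
Postorder traversal: [21, 15, 28, 38, 46, 43, 48, 35]


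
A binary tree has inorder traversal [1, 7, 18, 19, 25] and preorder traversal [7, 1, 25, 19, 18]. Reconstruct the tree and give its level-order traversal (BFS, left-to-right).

Inorder:  [1, 7, 18, 19, 25]
Preorder: [7, 1, 25, 19, 18]
Algorithm: preorder visits root first, so consume preorder in order;
for each root, split the current inorder slice at that value into
left-subtree inorder and right-subtree inorder, then recurse.
Recursive splits:
  root=7; inorder splits into left=[1], right=[18, 19, 25]
  root=1; inorder splits into left=[], right=[]
  root=25; inorder splits into left=[18, 19], right=[]
  root=19; inorder splits into left=[18], right=[]
  root=18; inorder splits into left=[], right=[]
Reconstructed level-order: [7, 1, 25, 19, 18]


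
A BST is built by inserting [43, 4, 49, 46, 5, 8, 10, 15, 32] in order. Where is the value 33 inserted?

Starting tree (level order): [43, 4, 49, None, 5, 46, None, None, 8, None, None, None, 10, None, 15, None, 32]
Insertion path: 43 -> 4 -> 5 -> 8 -> 10 -> 15 -> 32
Result: insert 33 as right child of 32
Final tree (level order): [43, 4, 49, None, 5, 46, None, None, 8, None, None, None, 10, None, 15, None, 32, None, 33]


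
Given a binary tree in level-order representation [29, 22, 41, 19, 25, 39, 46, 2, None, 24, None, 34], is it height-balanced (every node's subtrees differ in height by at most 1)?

Tree (level-order array): [29, 22, 41, 19, 25, 39, 46, 2, None, 24, None, 34]
Definition: a tree is height-balanced if, at every node, |h(left) - h(right)| <= 1 (empty subtree has height -1).
Bottom-up per-node check:
  node 2: h_left=-1, h_right=-1, diff=0 [OK], height=0
  node 19: h_left=0, h_right=-1, diff=1 [OK], height=1
  node 24: h_left=-1, h_right=-1, diff=0 [OK], height=0
  node 25: h_left=0, h_right=-1, diff=1 [OK], height=1
  node 22: h_left=1, h_right=1, diff=0 [OK], height=2
  node 34: h_left=-1, h_right=-1, diff=0 [OK], height=0
  node 39: h_left=0, h_right=-1, diff=1 [OK], height=1
  node 46: h_left=-1, h_right=-1, diff=0 [OK], height=0
  node 41: h_left=1, h_right=0, diff=1 [OK], height=2
  node 29: h_left=2, h_right=2, diff=0 [OK], height=3
All nodes satisfy the balance condition.
Result: Balanced


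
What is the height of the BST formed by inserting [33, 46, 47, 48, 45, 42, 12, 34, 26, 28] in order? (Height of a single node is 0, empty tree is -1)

Insertion order: [33, 46, 47, 48, 45, 42, 12, 34, 26, 28]
Tree (level-order array): [33, 12, 46, None, 26, 45, 47, None, 28, 42, None, None, 48, None, None, 34]
Compute height bottom-up (empty subtree = -1):
  height(28) = 1 + max(-1, -1) = 0
  height(26) = 1 + max(-1, 0) = 1
  height(12) = 1 + max(-1, 1) = 2
  height(34) = 1 + max(-1, -1) = 0
  height(42) = 1 + max(0, -1) = 1
  height(45) = 1 + max(1, -1) = 2
  height(48) = 1 + max(-1, -1) = 0
  height(47) = 1 + max(-1, 0) = 1
  height(46) = 1 + max(2, 1) = 3
  height(33) = 1 + max(2, 3) = 4
Height = 4


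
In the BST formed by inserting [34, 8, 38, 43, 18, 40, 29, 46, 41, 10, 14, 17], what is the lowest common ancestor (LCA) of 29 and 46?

Tree insertion order: [34, 8, 38, 43, 18, 40, 29, 46, 41, 10, 14, 17]
Tree (level-order array): [34, 8, 38, None, 18, None, 43, 10, 29, 40, 46, None, 14, None, None, None, 41, None, None, None, 17]
In a BST, the LCA of p=29, q=46 is the first node v on the
root-to-leaf path with p <= v <= q (go left if both < v, right if both > v).
Walk from root:
  at 34: 29 <= 34 <= 46, this is the LCA
LCA = 34


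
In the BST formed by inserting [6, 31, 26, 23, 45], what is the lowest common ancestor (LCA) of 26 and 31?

Tree insertion order: [6, 31, 26, 23, 45]
Tree (level-order array): [6, None, 31, 26, 45, 23]
In a BST, the LCA of p=26, q=31 is the first node v on the
root-to-leaf path with p <= v <= q (go left if both < v, right if both > v).
Walk from root:
  at 6: both 26 and 31 > 6, go right
  at 31: 26 <= 31 <= 31, this is the LCA
LCA = 31
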